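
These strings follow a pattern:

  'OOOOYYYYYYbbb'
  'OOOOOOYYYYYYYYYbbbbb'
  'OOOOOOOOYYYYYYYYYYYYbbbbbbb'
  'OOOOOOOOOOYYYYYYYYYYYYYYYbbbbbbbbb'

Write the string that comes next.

OOOOOOOOOOOOYYYYYYYYYYYYYYYYYYbbbbbbbbbbb

The n-th term is 2n O's then 3n Y's then 2n-1 b's, where the shown terms are n = 2, 3, 4, 5.
For the next term, n = 6, so the run lengths are 12, 18, 11.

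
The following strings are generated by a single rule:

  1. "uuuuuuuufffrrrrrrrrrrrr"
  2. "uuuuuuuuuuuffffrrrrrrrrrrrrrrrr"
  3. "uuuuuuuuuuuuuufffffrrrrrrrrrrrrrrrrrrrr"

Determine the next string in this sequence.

uuuuuuuuuuuuuuuuuffffffrrrrrrrrrrrrrrrrrrrrrrrr

The n-th term is 3n-1 u's then n f's then 4n r's, where the shown terms are n = 3, 4, 5.
For the next term, n = 6, so the run lengths are 17, 6, 24.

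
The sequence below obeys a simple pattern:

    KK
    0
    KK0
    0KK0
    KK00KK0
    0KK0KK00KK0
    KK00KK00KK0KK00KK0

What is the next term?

0KK0KK00KK0KK00KK00KK0KK00KK0

This is a Fibonacci-style word recurrence s(k) = s(k−2)·s(k−1): e.g. KK·0 = KK0.
So term 8 is 0KK0KK00KK0·KK00KK00KK0KK00KK0.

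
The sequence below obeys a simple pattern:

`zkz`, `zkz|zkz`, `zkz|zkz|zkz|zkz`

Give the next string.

Each string is two copies of the previous one joined by '|'.
Doubling zkz|zkz|zkz|zkz with '|' between the halves:

zkz|zkz|zkz|zkz|zkz|zkz|zkz|zkz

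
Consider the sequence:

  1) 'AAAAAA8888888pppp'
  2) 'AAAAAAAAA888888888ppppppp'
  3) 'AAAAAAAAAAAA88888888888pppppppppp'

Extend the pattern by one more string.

Reading off run lengths: A runs 6, 9, 12; 8 runs 7, 9, 11; p runs 4, 7, 10 — each is linear in n, where the shown terms are n = 2, 3, 4.
At n = 5 the blocks have lengths 15, 13, 13.

AAAAAAAAAAAAAAA8888888888888ppppppppppppp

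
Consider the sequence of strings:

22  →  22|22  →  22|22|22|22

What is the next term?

Each string is two copies of the previous one joined by '|'.
One more doubling of 22|22|22|22 gives the answer.

22|22|22|22|22|22|22|22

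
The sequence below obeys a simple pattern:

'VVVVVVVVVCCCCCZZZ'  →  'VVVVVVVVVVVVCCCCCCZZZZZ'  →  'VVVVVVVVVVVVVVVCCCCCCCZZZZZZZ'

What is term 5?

Reading off run lengths: V runs 9, 12, 15; C runs 5, 6, 7; Z runs 3, 5, 7 — each is linear in n, where the shown terms are n = 2, 3, 4.
Setting n = 6 gives 21, 9, 11 characters in each block.

VVVVVVVVVVVVVVVVVVVVVCCCCCCCCCZZZZZZZZZZZ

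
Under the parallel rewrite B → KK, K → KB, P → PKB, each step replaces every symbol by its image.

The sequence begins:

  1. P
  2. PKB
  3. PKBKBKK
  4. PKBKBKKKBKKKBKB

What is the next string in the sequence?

Applying the rule to each of the 15 symbols of PKBKBKKKBKKKBKB gives the pieces PKB KB KK KB KK KB KB KB KK KB KB KB KK KB KK, which concatenate to the answer.

PKBKBKKKBKKKBKBKBKKKBKBKBKKKBKK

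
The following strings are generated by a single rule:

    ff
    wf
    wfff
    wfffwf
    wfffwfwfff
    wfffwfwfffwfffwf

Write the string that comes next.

wfffwfwfffwfffwfwfffwfwfff

From term 3 onward, concatenate the last term with the second-to-last: wf·ff = wfff, wfff·wf = wfffwf, …
So term 7 is wfffwfwfffwfffwf·wfffwfwfff.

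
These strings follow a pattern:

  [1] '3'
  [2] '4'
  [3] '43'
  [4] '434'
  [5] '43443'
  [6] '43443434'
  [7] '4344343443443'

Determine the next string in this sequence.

This is a Fibonacci-style word recurrence s(k) = s(k−1)·s(k−2): e.g. 4·3 = 43.
So term 8 is 4344343443443·43443434.

434434344344343443434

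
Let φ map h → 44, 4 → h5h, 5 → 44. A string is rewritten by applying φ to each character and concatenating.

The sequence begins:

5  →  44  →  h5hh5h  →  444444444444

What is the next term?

Expanding 444444444444: 4→h5h, 4→h5h, 4→h5h, 4→h5h, 4→h5h, 4→h5h, 4→h5h, 4→h5h, 4→h5h, 4→h5h, 4→h5h, 4→h5h. Concatenated: h5h h5h h5h h5h h5h h5h h5h h5h h5h h5h h5h h5h.

h5hh5hh5hh5hh5hh5hh5hh5hh5hh5hh5hh5h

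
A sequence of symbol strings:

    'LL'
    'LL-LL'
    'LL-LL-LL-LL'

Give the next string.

Each string is two copies of the previous one joined by '-'.
One more doubling of LL-LL-LL-LL gives the answer.

LL-LL-LL-LL-LL-LL-LL-LL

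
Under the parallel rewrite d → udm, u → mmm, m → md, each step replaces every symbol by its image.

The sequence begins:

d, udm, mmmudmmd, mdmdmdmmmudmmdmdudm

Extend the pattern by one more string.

mdudmmdudmmdudmmdmdmdmmmudmmdmdudmmdudmmmmudmmd

Applying the rule to each of the 19 symbols of mdmdmdmmmudmmdmdudm gives the pieces md udm md udm md udm md md md mmm udm md md udm md udm mmm udm md, which concatenate to the answer.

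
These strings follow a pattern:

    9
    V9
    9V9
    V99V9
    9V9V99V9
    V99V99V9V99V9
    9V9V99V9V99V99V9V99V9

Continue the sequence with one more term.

V99V99V9V99V99V9V99V9V99V99V9V99V9

Each term (from the third on) is the two preceding terms concatenated in order: term 3 = 9·V9 = 9V9.
The next term joins V99V99V9V99V9 and 9V9V99V9V99V99V9V99V9.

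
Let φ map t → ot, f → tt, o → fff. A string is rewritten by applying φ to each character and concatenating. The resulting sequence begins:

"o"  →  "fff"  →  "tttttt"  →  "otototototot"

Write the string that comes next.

fffotfffotfffotfffotfffotfffot

Rewriting each symbol of otototototot: o→fff, t→ot, o→fff, t→ot, o→fff, t→ot, o→fff, t→ot, o→fff, t→ot, o→fff, t→ot, which concatenates to fff ot fff ot fff ot fff ot fff ot fff ot.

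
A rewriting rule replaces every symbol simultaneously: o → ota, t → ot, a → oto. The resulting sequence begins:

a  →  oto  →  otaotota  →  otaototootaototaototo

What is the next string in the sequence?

φ(otaototootaototaototo) expands symbol-by-symbol to ota ot oto ota ot ota ot ota ota ot oto ota ot ota ot oto ota ot ota ot ota; joining the 21 pieces gives the next term.

otaototootaototaototaotaototootaototaototootaototaotota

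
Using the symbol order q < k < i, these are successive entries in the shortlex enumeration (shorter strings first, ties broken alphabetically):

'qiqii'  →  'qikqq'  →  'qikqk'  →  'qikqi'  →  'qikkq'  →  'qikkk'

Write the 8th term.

Stepping forward 2 times from qikkk: qikkk → qikki, then the target.

qikiq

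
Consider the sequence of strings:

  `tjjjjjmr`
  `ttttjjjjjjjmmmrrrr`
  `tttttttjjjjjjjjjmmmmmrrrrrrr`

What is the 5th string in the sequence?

tttttttttttttjjjjjjjjjjjjjmmmmmmmmmrrrrrrrrrrrrr

Term n consists of 3n-2 t's, followed by 2n+3 j's, followed by 2n-1 m's, followed by 3n-2 r's (n = 1, 2, …).
At n = 5 the blocks have lengths 13, 13, 9, 13.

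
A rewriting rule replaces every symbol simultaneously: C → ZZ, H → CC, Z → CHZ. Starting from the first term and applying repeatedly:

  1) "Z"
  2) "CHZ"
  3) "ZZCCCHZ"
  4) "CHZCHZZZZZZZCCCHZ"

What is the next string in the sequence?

φ(CHZCHZZZZZZZCCCHZ) expands symbol-by-symbol to ZZ CC CHZ ZZ CC CHZ CHZ CHZ CHZ CHZ CHZ CHZ ZZ ZZ ZZ CC CHZ; joining the 17 pieces gives the next term.

ZZCCCHZZZCCCHZCHZCHZCHZCHZCHZCHZZZZZZZCCCHZ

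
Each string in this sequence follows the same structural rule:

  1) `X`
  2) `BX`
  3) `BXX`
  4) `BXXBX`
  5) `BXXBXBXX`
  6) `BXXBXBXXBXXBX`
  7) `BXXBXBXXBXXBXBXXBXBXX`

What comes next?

Each term (from the third on) is the previous term followed by the one before it: term 3 = BX·X = BXX.
The next term joins BXXBXBXXBXXBXBXXBXBXX and BXXBXBXXBXXBX.

BXXBXBXXBXXBXBXXBXBXXBXXBXBXXBXXBX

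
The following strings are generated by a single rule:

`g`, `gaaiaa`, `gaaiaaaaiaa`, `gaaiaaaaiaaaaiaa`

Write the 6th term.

gaaiaaaaiaaaaiaaaaiaaaaiaa

The strings grow by a fixed suffix aaiaa each time.
From gaaiaaaaiaaaaiaa, 2 further steps: gaaiaaaaiaaaaiaa → gaaiaaaaiaaaaiaaaaiaa → (answer).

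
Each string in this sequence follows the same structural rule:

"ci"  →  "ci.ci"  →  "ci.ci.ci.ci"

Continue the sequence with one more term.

ci.ci.ci.ci.ci.ci.ci.ci

Each string is two copies of the previous one joined by '.'.
So the next term is two copies of ci.ci.ci.ci with '.' between the halves.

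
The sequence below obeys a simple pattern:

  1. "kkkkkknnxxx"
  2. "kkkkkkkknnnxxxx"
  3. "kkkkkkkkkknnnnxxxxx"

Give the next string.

Term n consists of 2n k's, followed by n-1 n's, followed by n x's, where the shown terms are n = 3, 4, 5.
At n = 6 the blocks have lengths 12, 5, 6.

kkkkkkkkkkkknnnnnxxxxxx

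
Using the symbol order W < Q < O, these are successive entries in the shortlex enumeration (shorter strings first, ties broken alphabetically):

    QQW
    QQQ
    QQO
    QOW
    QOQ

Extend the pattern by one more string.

The successor of QOQ increments the rightmost position that isn't already O and resets every position after it to W.

QOO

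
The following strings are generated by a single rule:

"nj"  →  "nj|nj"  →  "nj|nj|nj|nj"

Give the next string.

Every step duplicates the string with '|' between the halves.
So the next term is two copies of nj|nj|nj|nj with '|' between the halves.

nj|nj|nj|nj|nj|nj|nj|nj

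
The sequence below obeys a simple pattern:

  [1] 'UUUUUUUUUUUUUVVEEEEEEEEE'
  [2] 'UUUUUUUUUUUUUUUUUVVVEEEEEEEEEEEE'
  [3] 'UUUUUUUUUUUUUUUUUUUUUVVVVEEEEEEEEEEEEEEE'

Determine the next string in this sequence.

UUUUUUUUUUUUUUUUUUUUUUUUUVVVVVEEEEEEEEEEEEEEEEEE

The n-th term is 4n+1 U's then n-1 V's then 3n E's, where the shown terms are n = 3, 4, 5.
For the next term, n = 6, so the run lengths are 25, 5, 18.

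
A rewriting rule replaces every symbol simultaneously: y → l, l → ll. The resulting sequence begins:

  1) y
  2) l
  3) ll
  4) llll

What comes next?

Rewriting each symbol of llll: l→ll, l→ll, l→ll, l→ll, which concatenates to ll ll ll ll.

llllllll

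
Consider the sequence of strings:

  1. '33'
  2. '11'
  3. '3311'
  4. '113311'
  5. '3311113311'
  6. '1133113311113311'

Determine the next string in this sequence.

Each term (from the third on) is the two preceding terms concatenated in order: term 3 = 33·11 = 3311.
Continuing: 3311113311 · 1133113311113311 gives term 7.

33111133111133113311113311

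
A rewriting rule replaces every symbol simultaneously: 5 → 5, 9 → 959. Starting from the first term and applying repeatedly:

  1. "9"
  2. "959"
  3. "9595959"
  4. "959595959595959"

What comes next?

Rewriting the 15 symbols of 959595959595959 one by one yields 959 5 959 5 959 5 959 5 959 5 959 5 959 5 959; concatenated:

9595959595959595959595959595959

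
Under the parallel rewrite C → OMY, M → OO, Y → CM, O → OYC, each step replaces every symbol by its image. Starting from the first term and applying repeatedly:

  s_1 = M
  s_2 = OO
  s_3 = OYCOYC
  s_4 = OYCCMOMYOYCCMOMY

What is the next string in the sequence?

OYCCMOMYOMYOOOYCOOCMOYCCMOMYOMYOOOYCOOCM

Replace each of the 16 characters of OYCCMOMYOYCCMOMY in place — OYC CM OMY OMY OO OYC OO CM OYC CM OMY OMY OO OYC OO CM — and concatenate.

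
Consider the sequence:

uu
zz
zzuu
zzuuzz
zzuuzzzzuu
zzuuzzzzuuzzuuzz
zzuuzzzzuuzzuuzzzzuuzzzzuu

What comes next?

zzuuzzzzuuzzuuzzzzuuzzzzuuzzuuzzzzuuzzuuzz

From term 3 onward, concatenate the last term with the second-to-last: zz·uu = zzuu, zzuu·zz = zzuuzz, …
The next term joins zzuuzzzzuuzzuuzzzzuuzzzzuu and zzuuzzzzuuzzuuzz.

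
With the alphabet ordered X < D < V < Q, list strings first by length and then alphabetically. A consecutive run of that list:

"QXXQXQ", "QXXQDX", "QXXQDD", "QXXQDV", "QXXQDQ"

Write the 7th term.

Continuing the enumeration 2 steps past QXXQDQ: QXXQDQ → QXXQVX → (answer).

QXXQVD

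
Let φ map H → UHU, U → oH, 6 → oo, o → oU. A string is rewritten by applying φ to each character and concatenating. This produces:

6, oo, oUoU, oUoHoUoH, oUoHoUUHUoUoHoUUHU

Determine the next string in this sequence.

oUoHoUUHUoUoHoHUHUoHoUoHoUUHUoUoHoHUHUoH

φ(oUoHoUUHUoUoHoUUHU) expands symbol-by-symbol to oU oH oU UHU oU oH oH UHU oH oU oH oU UHU oU oH oH UHU oH; joining the 18 pieces gives the next term.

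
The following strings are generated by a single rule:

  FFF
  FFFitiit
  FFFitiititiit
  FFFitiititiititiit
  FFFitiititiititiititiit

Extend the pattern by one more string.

The strings grow by a fixed suffix itiit each time.
Applying this once more to FFFitiititiititiititiit:

FFFitiititiititiititiititiit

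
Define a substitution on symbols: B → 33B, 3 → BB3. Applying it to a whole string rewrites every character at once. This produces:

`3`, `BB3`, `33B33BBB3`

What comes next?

Rewriting each symbol of 33B33BBB3: 3→BB3, 3→BB3, B→33B, 3→BB3, 3→BB3, B→33B, B→33B, B→33B, 3→BB3, which concatenates to BB3 BB3 33B BB3 BB3 33B 33B 33B BB3.

BB3BB333BBB3BB333B33B33BBB3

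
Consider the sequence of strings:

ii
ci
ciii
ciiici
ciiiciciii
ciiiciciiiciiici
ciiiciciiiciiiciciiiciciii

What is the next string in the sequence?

ciiiciciiiciiiciciiiciciiiciiiciciiiciiici

Each term (from the third on) is the previous term followed by the one before it: term 3 = ci·ii = ciii.
The next term joins ciiiciciiiciiiciciiiciciii and ciiiciciiiciiici.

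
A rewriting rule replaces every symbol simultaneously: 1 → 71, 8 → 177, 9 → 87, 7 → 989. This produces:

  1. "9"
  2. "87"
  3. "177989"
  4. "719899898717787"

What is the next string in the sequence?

Rewriting the 15 symbols of 719899898717787 one by one yields 989 71 87 177 87 87 177 87 177 989 71 989 989 177 989; concatenated:

989718717787871778717798971989989177989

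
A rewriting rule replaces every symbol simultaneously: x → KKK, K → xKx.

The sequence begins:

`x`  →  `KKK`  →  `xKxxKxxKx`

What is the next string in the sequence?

Rewriting each symbol of xKxxKxxKx: x→KKK, K→xKx, x→KKK, x→KKK, K→xKx, x→KKK, x→KKK, K→xKx, x→KKK, which concatenates to KKK xKx KKK KKK xKx KKK KKK xKx KKK.

KKKxKxKKKKKKxKxKKKKKKxKxKKK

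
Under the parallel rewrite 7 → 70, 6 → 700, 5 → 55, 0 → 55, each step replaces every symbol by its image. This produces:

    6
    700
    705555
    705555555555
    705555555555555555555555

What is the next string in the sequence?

Replace each of the 24 characters of 705555555555555555555555 in place — 70 55 55 55 55 55 55 55 55 55 55 55 55 55 55 55 55 55 55 55 55 55 55 55 — and concatenate.

705555555555555555555555555555555555555555555555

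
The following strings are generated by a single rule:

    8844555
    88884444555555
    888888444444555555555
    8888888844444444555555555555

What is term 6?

Reading off run lengths: 8 runs 2, 4, 6, 8; 4 runs 2, 4, 6, 8; 5 runs 3, 6, 9, 12 — each is linear in n (n = 1, 2, …).
At n = 6 the blocks have lengths 12, 12, 18.

888888888888444444444444555555555555555555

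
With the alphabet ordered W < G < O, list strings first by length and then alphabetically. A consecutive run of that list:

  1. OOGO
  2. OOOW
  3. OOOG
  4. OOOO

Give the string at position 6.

Stepping forward 2 times from OOOO: OOOO → WWWWW, then the target.

WWWWG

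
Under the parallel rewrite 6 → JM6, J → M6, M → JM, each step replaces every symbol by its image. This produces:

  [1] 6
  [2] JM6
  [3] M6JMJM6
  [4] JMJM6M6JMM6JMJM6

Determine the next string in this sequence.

Rewriting the 16 symbols of JMJM6M6JMM6JMJM6 one by one yields M6 JM M6 JM JM6 JM JM6 M6 JM JM JM6 M6 JM M6 JM JM6; concatenated:

M6JMM6JMJM6JMJM6M6JMJMJM6M6JMM6JMJM6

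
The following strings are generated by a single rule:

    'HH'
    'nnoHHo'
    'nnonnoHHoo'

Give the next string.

Each term wraps the previous one in nno on the left and o on the right.
Applying this once more to nnonnoHHoo:

nnonnonnoHHooo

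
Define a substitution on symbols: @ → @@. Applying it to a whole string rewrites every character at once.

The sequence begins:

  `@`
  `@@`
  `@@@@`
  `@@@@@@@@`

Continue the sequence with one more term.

@@@@@@@@@@@@@@@@

Expanding @@@@@@@@: @→@@, @→@@, @→@@, @→@@, @→@@, @→@@, @→@@, @→@@. Concatenated: @@ @@ @@ @@ @@ @@ @@ @@.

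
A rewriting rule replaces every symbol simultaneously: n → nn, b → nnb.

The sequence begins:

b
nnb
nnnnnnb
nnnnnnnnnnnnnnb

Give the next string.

nnnnnnnnnnnnnnnnnnnnnnnnnnnnnnb

Replace each of the 15 characters of nnnnnnnnnnnnnnb in place — nn nn nn nn nn nn nn nn nn nn nn nn nn nn nnb — and concatenate.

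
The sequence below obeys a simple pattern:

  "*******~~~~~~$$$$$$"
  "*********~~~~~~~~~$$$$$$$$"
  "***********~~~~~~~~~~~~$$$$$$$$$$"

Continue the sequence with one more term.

*************~~~~~~~~~~~~~~~$$$$$$$$$$$$

Each string has the form *^{2n+3} ~^{3n} $^{2n+2}, where the shown terms are n = 2, 3, 4.
At n = 5 the blocks have lengths 13, 15, 12.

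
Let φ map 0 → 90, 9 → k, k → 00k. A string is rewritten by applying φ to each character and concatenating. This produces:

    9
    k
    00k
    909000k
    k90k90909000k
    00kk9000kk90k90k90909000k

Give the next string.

909000k00kk90909000k00kk9000kk9000kk90k90k90909000k

φ(00kk9000kk90k90k90909000k) expands symbol-by-symbol to 90 90 00k 00k k 90 90 90 00k 00k k 90 00k k 90 00k k 90 k 90 k 90 90 90 00k; joining the 25 pieces gives the next term.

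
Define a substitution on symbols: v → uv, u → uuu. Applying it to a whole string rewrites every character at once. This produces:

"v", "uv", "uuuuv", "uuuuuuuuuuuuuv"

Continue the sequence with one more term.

Replace each of the 14 characters of uuuuuuuuuuuuuv in place — uuu uuu uuu uuu uuu uuu uuu uuu uuu uuu uuu uuu uuu uv — and concatenate.

uuuuuuuuuuuuuuuuuuuuuuuuuuuuuuuuuuuuuuuuv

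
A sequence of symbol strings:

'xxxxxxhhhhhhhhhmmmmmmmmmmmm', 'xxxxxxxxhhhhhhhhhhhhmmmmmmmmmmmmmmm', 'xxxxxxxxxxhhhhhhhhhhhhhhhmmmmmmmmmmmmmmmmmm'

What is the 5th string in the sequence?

xxxxxxxxxxxxxxhhhhhhhhhhhhhhhhhhhhhmmmmmmmmmmmmmmmmmmmmmmmm

Term n consists of 2n x's, followed by 3n h's, followed by 3n+3 m's, where the shown terms are n = 3, 4, 5.
For term 5, n = 7, so the run lengths are 14, 21, 24.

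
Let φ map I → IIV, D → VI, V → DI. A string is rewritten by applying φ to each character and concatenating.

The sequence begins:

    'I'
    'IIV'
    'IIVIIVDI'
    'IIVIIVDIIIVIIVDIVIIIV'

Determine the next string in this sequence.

IIVIIVDIIIVIIVDIVIIIVIIVIIVDIIIVIIVDIVIIIVDIIIVIIVIIVDI

Applying the rule to each of the 21 symbols of IIVIIVDIIIVIIVDIVIIIV gives the pieces IIV IIV DI IIV IIV DI VI IIV IIV IIV DI IIV IIV DI VI IIV DI IIV IIV IIV DI, which concatenate to the answer.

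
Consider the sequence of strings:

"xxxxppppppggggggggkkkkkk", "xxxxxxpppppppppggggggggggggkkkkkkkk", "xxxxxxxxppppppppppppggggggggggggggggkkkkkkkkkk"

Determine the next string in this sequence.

Term n consists of 2n x's, followed by 3n p's, followed by 4n g's, followed by 2n+2 k's, where the shown terms are n = 2, 3, 4.
At n = 5 the blocks have lengths 10, 15, 20, 12.

xxxxxxxxxxpppppppppppppppggggggggggggggggggggkkkkkkkkkkkk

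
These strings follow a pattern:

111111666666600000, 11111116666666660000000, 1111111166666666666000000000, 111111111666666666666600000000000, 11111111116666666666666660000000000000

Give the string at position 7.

The n-th term is n+3 1's then 2n+1 6's then 2n-1 0's, where the shown terms are n = 3, 4, 5, 6, 7.
At n = 9 the blocks have lengths 12, 19, 17.

111111111111666666666666666666600000000000000000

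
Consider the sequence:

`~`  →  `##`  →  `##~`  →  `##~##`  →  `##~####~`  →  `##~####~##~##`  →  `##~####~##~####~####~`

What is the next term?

##~####~##~####~####~##~####~##~##

Each term (from the third on) is the previous term followed by the one before it: term 3 = ##·~ = ##~.
Continuing: ##~####~##~####~####~ · ##~####~##~## gives term 8.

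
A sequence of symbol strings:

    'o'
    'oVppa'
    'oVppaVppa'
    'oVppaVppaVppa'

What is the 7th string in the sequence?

Each term is the previous one with Vppa appended.
From oVppaVppaVppa, 3 further steps: oVppaVppaVppa → oVppaVppaVppaVppa → oVppaVppaVppaVppaVppa → (answer).

oVppaVppaVppaVppaVppaVppa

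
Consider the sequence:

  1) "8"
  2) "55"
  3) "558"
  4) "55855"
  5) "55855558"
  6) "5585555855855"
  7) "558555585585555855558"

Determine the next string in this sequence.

5585555855855558555585585555855855

From term 3 onward, concatenate the last term with the second-to-last: 55·8 = 558, 558·55 = 55855, …
So term 8 is 558555585585555855558·5585555855855.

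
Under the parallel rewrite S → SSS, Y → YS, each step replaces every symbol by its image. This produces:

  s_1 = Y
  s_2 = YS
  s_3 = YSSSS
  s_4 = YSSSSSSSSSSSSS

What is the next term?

φ(YSSSSSSSSSSSSS) expands symbol-by-symbol to YS SSS SSS SSS SSS SSS SSS SSS SSS SSS SSS SSS SSS SSS; joining the 14 pieces gives the next term.

YSSSSSSSSSSSSSSSSSSSSSSSSSSSSSSSSSSSSSSSS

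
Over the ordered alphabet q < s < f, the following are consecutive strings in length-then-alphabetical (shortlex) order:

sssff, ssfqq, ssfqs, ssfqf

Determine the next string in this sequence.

ssfsq

The successor of ssfqf increments the rightmost position that isn't already f and resets every position after it to q.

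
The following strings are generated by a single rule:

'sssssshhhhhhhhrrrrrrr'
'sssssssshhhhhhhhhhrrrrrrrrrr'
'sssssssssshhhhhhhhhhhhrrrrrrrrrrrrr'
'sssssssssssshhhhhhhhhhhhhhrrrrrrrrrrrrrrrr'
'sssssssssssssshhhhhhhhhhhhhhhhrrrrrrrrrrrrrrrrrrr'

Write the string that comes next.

The n-th term is 2n s's then 2n+2 h's then 3n-2 r's, where the shown terms are n = 3, 4, 5, 6, 7.
At n = 8 the blocks have lengths 16, 18, 22.

sssssssssssssssshhhhhhhhhhhhhhhhhhrrrrrrrrrrrrrrrrrrrrrr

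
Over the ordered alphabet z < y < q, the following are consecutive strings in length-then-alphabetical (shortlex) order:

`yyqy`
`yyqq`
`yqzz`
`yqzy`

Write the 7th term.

Continuing the enumeration 3 steps past yqzy: yqzy → yqzq → yqyz → (answer).

yqyy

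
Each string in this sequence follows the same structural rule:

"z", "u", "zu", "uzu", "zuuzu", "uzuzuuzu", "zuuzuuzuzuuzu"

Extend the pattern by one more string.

Each term (from the third on) is the two preceding terms concatenated in order: term 3 = z·u = zu.
Continuing: uzuzuuzu · zuuzuuzuzuuzu gives term 8.

uzuzuuzuzuuzuuzuzuuzu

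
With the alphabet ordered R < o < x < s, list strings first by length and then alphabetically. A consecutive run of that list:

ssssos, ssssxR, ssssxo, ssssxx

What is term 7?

Stepping forward 3 times from ssssxx: ssssxx → ssssxs → sssssR, then the target.

ssssso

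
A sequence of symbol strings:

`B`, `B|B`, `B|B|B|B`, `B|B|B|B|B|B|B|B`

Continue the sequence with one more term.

Each string is two copies of the previous one joined by '|'.
Doubling B|B|B|B|B|B|B|B with '|' between the halves:

B|B|B|B|B|B|B|B|B|B|B|B|B|B|B|B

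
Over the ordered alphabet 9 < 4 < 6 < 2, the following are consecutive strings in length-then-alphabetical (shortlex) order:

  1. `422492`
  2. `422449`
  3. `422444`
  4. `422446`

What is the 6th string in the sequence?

422469

Stepping forward 2 times from 422446: 422446 → 422442, then the target.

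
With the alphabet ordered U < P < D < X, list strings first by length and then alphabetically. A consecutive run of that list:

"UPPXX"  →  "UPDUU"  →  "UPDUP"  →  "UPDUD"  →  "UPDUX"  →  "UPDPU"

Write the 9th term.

UPDPX

Stepping forward 3 times from UPDPU: UPDPU → UPDPP → UPDPD, then the target.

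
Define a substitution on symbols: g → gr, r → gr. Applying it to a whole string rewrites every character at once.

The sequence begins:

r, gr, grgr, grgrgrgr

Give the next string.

Expanding grgrgrgr: g→gr, r→gr, g→gr, r→gr, g→gr, r→gr, g→gr, r→gr. Concatenated: gr gr gr gr gr gr gr gr.

grgrgrgrgrgrgrgr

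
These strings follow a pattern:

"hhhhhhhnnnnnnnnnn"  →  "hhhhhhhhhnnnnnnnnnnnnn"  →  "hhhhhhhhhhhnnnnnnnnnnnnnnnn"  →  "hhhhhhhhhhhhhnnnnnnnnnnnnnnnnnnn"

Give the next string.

The n-th term is 2n+1 h's then 3n+1 n's, where the shown terms are n = 3, 4, 5, 6.
For the next term, n = 7, so the run lengths are 15, 22.

hhhhhhhhhhhhhhhnnnnnnnnnnnnnnnnnnnnnn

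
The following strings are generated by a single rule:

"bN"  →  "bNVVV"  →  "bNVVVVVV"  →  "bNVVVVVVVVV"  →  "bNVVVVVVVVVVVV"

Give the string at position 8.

Each term is the previous one with VVV appended.
From bNVVVVVVVVVVVV, 3 further steps: bNVVVVVVVVVVVV → bNVVVVVVVVVVVVVVV → bNVVVVVVVVVVVVVVVVVV → (answer).

bNVVVVVVVVVVVVVVVVVVVVV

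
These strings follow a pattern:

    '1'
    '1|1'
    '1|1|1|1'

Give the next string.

1|1|1|1|1|1|1|1

Each string is two copies of the previous one joined by '|'.
So the next term is two copies of 1|1|1|1 with '|' between the halves.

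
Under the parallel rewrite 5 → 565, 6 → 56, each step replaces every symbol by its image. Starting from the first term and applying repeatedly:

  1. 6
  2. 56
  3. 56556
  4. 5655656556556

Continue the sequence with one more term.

φ(5655656556556) expands symbol-by-symbol to 565 56 565 565 56 565 56 565 565 56 565 565 56; joining the 13 pieces gives the next term.

5655656556556565565655655656556556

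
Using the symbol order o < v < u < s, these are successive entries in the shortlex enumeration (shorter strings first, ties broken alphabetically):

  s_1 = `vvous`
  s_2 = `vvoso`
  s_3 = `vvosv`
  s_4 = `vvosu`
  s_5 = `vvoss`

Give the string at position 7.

Advancing 2 positions from vvoss through vvoss → vvvoo reaches term 7.

vvvov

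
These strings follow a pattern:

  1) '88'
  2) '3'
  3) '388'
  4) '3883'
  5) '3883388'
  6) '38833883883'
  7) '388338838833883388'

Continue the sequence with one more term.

38833883883388338838833883883

This is a Fibonacci-style word recurrence s(k) = s(k−1)·s(k−2): e.g. 3·88 = 388.
Continuing: 388338838833883388 · 38833883883 gives term 8.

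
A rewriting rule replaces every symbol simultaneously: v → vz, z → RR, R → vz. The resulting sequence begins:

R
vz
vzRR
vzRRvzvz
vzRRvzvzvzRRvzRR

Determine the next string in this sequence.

φ(vzRRvzvzvzRRvzRR) expands symbol-by-symbol to vz RR vz vz vz RR vz RR vz RR vz vz vz RR vz vz; joining the 16 pieces gives the next term.

vzRRvzvzvzRRvzRRvzRRvzvzvzRRvzvz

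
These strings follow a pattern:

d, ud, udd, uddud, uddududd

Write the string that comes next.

Each term (from the third on) is the previous term followed by the one before it: term 3 = ud·d = udd.
Continuing: uddududd · uddud gives term 6.

uddududduddud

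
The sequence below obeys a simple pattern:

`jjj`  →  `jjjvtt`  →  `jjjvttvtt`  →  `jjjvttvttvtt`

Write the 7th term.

Every step adds vtt to the end: s(k+1) = s(k)·vtt.
From jjjvttvttvtt, 3 further steps: jjjvttvttvtt → jjjvttvttvttvtt → jjjvttvttvttvttvtt → (answer).

jjjvttvttvttvttvttvtt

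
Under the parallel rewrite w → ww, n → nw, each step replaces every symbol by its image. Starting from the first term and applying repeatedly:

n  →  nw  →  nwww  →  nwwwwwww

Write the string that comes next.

Apply φ to nwwwwwww symbol by symbol: n→nw, w→ww, w→ww, w→ww, w→ww, w→ww, w→ww, w→ww; joined: nw ww ww ww ww ww ww ww.

nwwwwwwwwwwwwwww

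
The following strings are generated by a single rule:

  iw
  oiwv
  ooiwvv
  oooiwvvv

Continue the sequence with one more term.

Every step adds o to the front and v to the end of the previous string.
Applying this once more to oooiwvvv:

ooooiwvvvv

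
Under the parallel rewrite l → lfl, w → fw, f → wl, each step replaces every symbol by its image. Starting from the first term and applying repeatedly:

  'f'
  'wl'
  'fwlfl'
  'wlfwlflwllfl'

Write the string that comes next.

fwlflwlfwlflwllflfwlfllflwllfl

Apply φ to wlfwlflwllfl symbol by symbol: w→fw, l→lfl, f→wl, w→fw, l→lfl, f→wl, l→lfl, w→fw, l→lfl, l→lfl, f→wl, l→lfl; joined: fw lfl wl fw lfl wl lfl fw lfl lfl wl lfl.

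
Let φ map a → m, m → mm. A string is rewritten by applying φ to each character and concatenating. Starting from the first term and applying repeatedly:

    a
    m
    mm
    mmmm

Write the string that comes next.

Expanding mmmm: m→mm, m→mm, m→mm, m→mm. Concatenated: mm mm mm mm.

mmmmmmmm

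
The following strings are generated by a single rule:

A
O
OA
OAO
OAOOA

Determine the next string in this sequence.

From term 3 onward, concatenate the last term with the second-to-last: O·A = OA, OA·O = OAO, …
So term 6 is OAOOA·OAO.

OAOOAOAO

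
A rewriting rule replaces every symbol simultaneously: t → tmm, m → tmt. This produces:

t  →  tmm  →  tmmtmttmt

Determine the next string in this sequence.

tmmtmttmttmmtmttmmtmmtmttmm

Apply φ to tmmtmttmt symbol by symbol: t→tmm, m→tmt, m→tmt, t→tmm, m→tmt, t→tmm, t→tmm, m→tmt, t→tmm; joined: tmm tmt tmt tmm tmt tmm tmm tmt tmm.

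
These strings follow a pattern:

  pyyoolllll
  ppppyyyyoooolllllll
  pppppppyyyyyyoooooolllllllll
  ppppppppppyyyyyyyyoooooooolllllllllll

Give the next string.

Reading off run lengths: p runs 1, 4, 7, 10; y runs 2, 4, 6, 8; o runs 2, 4, 6, 8; l runs 5, 7, 9, 11 — each is linear in n (n = 1, 2, …).
For the next term, n = 5, so the run lengths are 13, 10, 10, 13.

pppppppppppppyyyyyyyyyyoooooooooolllllllllllll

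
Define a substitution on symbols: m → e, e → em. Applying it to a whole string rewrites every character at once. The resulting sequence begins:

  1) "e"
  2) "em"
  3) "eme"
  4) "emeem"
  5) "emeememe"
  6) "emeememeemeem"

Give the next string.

Rewriting the 13 symbols of emeememeemeem one by one yields em e em em e em e em em e em em e; concatenated:

emeememeemeememeememe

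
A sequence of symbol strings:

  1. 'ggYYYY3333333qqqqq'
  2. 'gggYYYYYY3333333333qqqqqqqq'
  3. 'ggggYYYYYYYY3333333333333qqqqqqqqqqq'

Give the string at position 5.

Each string has the form g^{n} Y^{2n} 3^{3n+1} q^{3n-1}, where the shown terms are n = 2, 3, 4.
For term 5, n = 6, so the run lengths are 6, 12, 19, 17.

ggggggYYYYYYYYYYYY3333333333333333333qqqqqqqqqqqqqqqqq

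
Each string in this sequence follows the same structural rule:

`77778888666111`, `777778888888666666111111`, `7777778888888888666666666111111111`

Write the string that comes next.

77777778888888888888666666666666111111111111

The n-th term is n+3 7's then 3n+1 8's then 3n 6's then 3n 1's (n = 1, 2, …).
At n = 4 the blocks have lengths 7, 13, 12, 12.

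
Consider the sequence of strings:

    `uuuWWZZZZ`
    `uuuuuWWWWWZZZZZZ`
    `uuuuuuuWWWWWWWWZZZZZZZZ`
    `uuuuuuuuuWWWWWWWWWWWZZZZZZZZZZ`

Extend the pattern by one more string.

uuuuuuuuuuuWWWWWWWWWWWWWWZZZZZZZZZZZZ

The n-th term is 2n+1 u's then 3n-1 W's then 2n+2 Z's (n = 1, 2, …).
For the next term, n = 5, so the run lengths are 11, 14, 12.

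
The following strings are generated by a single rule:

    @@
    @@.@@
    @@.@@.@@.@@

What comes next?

Each string is two copies of the previous one joined by '.'.
Doubling @@.@@.@@.@@ with '.' between the halves:

@@.@@.@@.@@.@@.@@.@@.@@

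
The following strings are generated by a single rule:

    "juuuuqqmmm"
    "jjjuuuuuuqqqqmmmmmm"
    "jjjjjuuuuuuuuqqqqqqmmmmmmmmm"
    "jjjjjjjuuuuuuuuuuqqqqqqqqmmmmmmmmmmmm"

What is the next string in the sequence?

Each string has the form j^{2n-1} u^{2n+2} q^{2n} m^{3n} (n = 1, 2, …).
At n = 5 the blocks have lengths 9, 12, 10, 15.

jjjjjjjjjuuuuuuuuuuuuqqqqqqqqqqmmmmmmmmmmmmmmm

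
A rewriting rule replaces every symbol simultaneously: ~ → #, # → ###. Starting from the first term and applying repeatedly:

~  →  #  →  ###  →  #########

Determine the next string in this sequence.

###########################

Rewriting each symbol of #########: #→###, #→###, #→###, #→###, #→###, #→###, #→###, #→###, #→###, which concatenates to ### ### ### ### ### ### ### ### ###.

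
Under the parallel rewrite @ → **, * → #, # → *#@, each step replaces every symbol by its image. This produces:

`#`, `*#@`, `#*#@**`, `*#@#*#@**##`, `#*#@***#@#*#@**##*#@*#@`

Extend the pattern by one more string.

*#@#*#@**###*#@***#@#*#@**##*#@*#@#*#@**#*#@**

φ(#*#@***#@#*#@**##*#@*#@) expands symbol-by-symbol to *#@ # *#@ ** # # # *#@ ** *#@ # *#@ ** # # *#@ *#@ # *#@ ** # *#@ **; joining the 23 pieces gives the next term.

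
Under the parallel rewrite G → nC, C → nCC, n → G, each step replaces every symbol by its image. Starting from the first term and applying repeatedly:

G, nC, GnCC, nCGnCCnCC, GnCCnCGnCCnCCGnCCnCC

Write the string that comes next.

nCGnCCnCCGnCCnCGnCCnCCGnCCnCCnCGnCCnCCGnCCnCC

Applying the rule to each of the 20 symbols of GnCCnCGnCCnCCGnCCnCC gives the pieces nC G nCC nCC G nCC nC G nCC nCC G nCC nCC nC G nCC nCC G nCC nCC, which concatenate to the answer.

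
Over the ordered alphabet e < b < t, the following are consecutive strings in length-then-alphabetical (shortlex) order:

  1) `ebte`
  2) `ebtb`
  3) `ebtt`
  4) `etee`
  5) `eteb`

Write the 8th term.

etbb

Advancing 3 positions from eteb through eteb → etet → etbe reaches term 8.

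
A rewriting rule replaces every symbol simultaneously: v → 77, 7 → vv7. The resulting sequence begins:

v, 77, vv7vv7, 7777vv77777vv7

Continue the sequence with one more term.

φ(7777vv77777vv7) expands symbol-by-symbol to vv7 vv7 vv7 vv7 77 77 vv7 vv7 vv7 vv7 vv7 77 77 vv7; joining the 14 pieces gives the next term.

vv7vv7vv7vv77777vv7vv7vv7vv7vv77777vv7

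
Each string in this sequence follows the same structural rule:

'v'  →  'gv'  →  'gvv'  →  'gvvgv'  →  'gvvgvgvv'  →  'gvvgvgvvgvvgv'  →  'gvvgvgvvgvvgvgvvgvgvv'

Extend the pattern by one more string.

Each term (from the third on) is the previous term followed by the one before it: term 3 = gv·v = gvv.
Continuing: gvvgvgvvgvvgvgvvgvgvv · gvvgvgvvgvvgv gives term 8.

gvvgvgvvgvvgvgvvgvgvvgvvgvgvvgvvgv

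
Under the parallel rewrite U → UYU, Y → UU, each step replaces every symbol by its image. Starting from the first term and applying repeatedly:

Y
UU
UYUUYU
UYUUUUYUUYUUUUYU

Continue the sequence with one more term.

UYUUUUYUUYUUYUUYUUUUYUUYUUUUYUUYUUYUUYUUUUYU

Replace each of the 16 characters of UYUUUUYUUYUUUUYU in place — UYU UU UYU UYU UYU UYU UU UYU UYU UU UYU UYU UYU UYU UU UYU — and concatenate.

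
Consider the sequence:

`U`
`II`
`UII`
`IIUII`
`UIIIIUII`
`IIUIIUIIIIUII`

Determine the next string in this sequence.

Each term (from the third on) is the two preceding terms concatenated in order: term 3 = U·II = UII.
So term 7 is UIIIIUII·IIUIIUIIIIUII.

UIIIIUIIIIUIIUIIIIUII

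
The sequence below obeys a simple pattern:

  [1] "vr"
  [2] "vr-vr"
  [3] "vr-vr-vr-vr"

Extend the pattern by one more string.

vr-vr-vr-vr-vr-vr-vr-vr

Each string is two copies of the previous one joined by '-'.
One more doubling of vr-vr-vr-vr gives the answer.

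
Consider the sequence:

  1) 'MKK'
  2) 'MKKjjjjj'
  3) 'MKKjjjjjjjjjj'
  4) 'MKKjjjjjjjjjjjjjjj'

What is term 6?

Each term is the previous one with jjjjj appended.
From MKKjjjjjjjjjjjjjjj, 2 further steps: MKKjjjjjjjjjjjjjjj → MKKjjjjjjjjjjjjjjjjjjjj → (answer).

MKKjjjjjjjjjjjjjjjjjjjjjjjjj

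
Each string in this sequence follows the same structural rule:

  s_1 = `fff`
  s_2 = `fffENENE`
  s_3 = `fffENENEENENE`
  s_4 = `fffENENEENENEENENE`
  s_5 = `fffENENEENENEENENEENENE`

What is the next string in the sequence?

The strings grow by a fixed suffix ENENE each time.
Applying this once more to fffENENEENENEENENEENENE:

fffENENEENENEENENEENENEENENE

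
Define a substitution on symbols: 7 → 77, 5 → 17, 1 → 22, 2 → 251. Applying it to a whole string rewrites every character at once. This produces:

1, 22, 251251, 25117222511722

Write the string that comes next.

Rewriting the 14 symbols of 25117222511722 one by one yields 251 17 22 22 77 251 251 251 17 22 22 77 251 251; concatenated:

2511722227725125125117222277251251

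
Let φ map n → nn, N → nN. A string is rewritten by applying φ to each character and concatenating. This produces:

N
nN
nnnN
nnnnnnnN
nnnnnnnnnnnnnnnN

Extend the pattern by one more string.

Replace each of the 16 characters of nnnnnnnnnnnnnnnN in place — nn nn nn nn nn nn nn nn nn nn nn nn nn nn nn nN — and concatenate.

nnnnnnnnnnnnnnnnnnnnnnnnnnnnnnnN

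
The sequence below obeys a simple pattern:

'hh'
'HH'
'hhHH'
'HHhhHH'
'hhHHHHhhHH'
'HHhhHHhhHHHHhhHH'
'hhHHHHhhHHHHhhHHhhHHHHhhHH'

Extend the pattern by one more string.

Each term (from the third on) is the two preceding terms concatenated in order: term 3 = hh·HH = hhHH.
Continuing: HHhhHHhhHHHHhhHH · hhHHHHhhHHHHhhHHhhHHHHhhHH gives term 8.

HHhhHHhhHHHHhhHHhhHHHHhhHHHHhhHHhhHHHHhhHH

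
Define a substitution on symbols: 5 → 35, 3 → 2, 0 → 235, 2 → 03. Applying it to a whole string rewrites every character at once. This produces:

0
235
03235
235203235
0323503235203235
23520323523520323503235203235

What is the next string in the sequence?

Applying the rule to each of the 29 symbols of 23520323523520323503235203235 gives the pieces 03 2 35 03 235 2 03 2 35 03 2 35 03 235 2 03 2 35 235 2 03 2 35 03 235 2 03 2 35, which concatenate to the answer.

0323503235203235032350323520323523520323503235203235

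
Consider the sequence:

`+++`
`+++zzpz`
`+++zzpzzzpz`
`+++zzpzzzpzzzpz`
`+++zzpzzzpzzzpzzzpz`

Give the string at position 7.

+++zzpzzzpzzzpzzzpzzzpzzzpz

Every step adds zzpz to the end: s(k+1) = s(k)·zzpz.
From +++zzpzzzpzzzpzzzpz, 2 further steps: +++zzpzzzpzzzpzzzpz → +++zzpzzzpzzzpzzzpzzzpz → (answer).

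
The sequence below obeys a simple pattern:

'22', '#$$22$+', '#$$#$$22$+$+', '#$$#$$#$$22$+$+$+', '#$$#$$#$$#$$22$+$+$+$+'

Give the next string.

#$$#$$#$$#$$#$$22$+$+$+$+$+

s(k+1) = #$$·s(k)·$+, so each term gains #$$ as a prefix and $+ as a suffix.
So the next term is #$$·#$$#$$#$$#$$22$+$+$+$+·$+.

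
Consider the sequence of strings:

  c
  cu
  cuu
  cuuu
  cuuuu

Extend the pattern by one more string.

Each term is the previous one with u appended.
One more step from cuuuu gives the answer.

cuuuuu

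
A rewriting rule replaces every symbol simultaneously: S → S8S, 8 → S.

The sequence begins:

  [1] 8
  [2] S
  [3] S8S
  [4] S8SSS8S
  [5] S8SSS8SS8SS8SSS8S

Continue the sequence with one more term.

Replace each of the 17 characters of S8SSS8SS8SS8SSS8S in place — S8S S S8S S8S S8S S S8S S8S S S8S S8S S S8S S8S S8S S S8S — and concatenate.

S8SSS8SS8SS8SSS8SS8SSS8SS8SSS8SS8SS8SSS8S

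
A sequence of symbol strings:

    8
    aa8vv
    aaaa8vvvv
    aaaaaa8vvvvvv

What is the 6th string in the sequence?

aaaaaaaaaa8vvvvvvvvvv

Each term wraps the previous one in aa on the left and vv on the right.
From aaaaaa8vvvvvv, 2 further steps: aaaaaa8vvvvvv → aaaaaaaa8vvvvvvvv → (answer).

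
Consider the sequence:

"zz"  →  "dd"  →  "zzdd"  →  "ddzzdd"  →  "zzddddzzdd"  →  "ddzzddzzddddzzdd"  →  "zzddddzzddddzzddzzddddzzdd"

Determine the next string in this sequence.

From term 3 onward, concatenate the second-to-last term with the last: zz·dd = zzdd, dd·zzdd = ddzzdd, …
So term 8 is ddzzddzzddddzzdd·zzddddzzddddzzddzzddddzzdd.

ddzzddzzddddzzddzzddddzzddddzzddzzddddzzdd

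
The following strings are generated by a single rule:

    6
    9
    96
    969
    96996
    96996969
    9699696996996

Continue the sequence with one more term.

969969699699696996969

This is a Fibonacci-style word recurrence s(k) = s(k−1)·s(k−2): e.g. 9·6 = 96.
Continuing: 9699696996996 · 96996969 gives term 8.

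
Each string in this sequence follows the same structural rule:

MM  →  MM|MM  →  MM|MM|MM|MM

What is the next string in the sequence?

Every step duplicates the string with '|' between the halves.
One more doubling of MM|MM|MM|MM gives the answer.

MM|MM|MM|MM|MM|MM|MM|MM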